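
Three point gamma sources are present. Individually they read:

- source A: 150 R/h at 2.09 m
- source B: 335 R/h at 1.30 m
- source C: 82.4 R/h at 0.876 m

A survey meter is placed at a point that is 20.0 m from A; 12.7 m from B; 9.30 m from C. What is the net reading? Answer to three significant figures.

5.88 R/h

Each source contributes Iᵢ·(dᵢ/rᵢ)²; contributions add.
A: 150 × (2.09/20.0)² = 1.638 R/h
B: 335 × (1.30/12.7)² = 3.510 R/h
C: 82.4 × (0.876/9.30)² = 0.7311 R/h
Total = 1.638 + 3.510 + 0.7311 = 5.879 R/h.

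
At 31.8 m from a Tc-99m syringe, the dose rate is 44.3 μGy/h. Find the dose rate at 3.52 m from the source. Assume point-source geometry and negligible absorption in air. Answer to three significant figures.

3620 μGy/h

By the inverse-square law, the rate at 3.52 m is
44.3 × (31.8/3.52)² = 44.3 × 81.61 = 3615 μGy/h.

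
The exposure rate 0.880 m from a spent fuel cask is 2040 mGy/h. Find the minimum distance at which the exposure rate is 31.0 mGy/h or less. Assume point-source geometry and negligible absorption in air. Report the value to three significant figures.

7.14 m

Using I₁d₁² = I₂d₂², d₂ = d₁·√(I₁/I₂).
I₁/I₂ = 2040/31.0 = 65.81, so d₂ = 0.880 × √65.81 = 7.139 m.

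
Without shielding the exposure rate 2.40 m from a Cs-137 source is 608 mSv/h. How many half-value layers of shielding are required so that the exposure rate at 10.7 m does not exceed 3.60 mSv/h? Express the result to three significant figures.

At 10.7 m, distance alone gives 608 × (2.40/10.7)² = 608 × 0.05031 = 30.59 mSv/h.
Further attenuation needed: 30.59/3.60 = 8.497.
n = log₂(8.497) = 3.087 half-value layers.

3.09 half-value layers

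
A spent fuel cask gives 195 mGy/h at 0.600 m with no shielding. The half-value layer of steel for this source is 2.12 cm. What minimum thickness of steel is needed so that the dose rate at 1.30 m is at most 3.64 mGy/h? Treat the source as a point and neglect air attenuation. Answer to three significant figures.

At 1.30 m, distance alone gives (0.600/1.30)² = 0.2130, so 195 × 0.2130 = 41.53 mGy/h.
Further attenuation needed: 41.53/3.64 = 11.41.
n = log₂(11.41) = 3.512 half-value layers.
Thickness = 3.512 × 2.12 cm = 7.445 cm.

7.45 cm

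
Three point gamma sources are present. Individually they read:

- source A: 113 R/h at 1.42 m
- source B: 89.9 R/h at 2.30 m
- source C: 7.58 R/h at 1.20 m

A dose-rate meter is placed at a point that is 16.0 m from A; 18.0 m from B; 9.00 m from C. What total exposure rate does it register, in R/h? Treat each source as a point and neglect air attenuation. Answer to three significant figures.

2.49 R/h

Each source contributes Iᵢ·(dᵢ/rᵢ)²; contributions add.
A: 113 × (1.42/16.0)² = 0.8901 R/h
B: 89.9 × (2.30/18.0)² = 1.468 R/h
C: 7.58 × (1.20/9.00)² = 0.1348 R/h
Total = 0.8901 + 1.468 + 0.1348 = 2.493 R/h.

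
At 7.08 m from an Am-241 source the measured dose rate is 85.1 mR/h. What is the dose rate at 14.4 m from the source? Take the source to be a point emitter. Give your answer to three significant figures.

Using I₁d₁² = I₂d₂², scaling from 7.08 m to 14.4 m:
(7.08/14.4)² = 0.2417, so 85.1 × 0.2417 = 20.57 mR/h.

20.6 mR/h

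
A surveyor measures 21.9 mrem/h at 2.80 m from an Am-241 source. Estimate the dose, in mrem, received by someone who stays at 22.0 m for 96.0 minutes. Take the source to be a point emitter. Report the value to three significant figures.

0.568 mrem

By the inverse-square law, rate at 22.0 m:
(2.80/22.0)² = 0.01620, so 21.9 × 0.01620 = 0.3548 mrem/h.
Dose = rate × time = 0.3548 mrem/h × 1.600 h = 0.5677 mrem.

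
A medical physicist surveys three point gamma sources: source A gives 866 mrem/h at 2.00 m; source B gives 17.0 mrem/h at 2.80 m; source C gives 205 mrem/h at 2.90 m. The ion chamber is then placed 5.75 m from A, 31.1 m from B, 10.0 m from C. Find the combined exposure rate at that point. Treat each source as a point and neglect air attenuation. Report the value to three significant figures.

By superposition, sum each source's inverse-square contribution:
A: 866 × (2.00/5.75)² = 104.8 mrem/h
B: 17.0 × (2.80/31.1)² = 0.1378 mrem/h
C: 205 × (2.90/10.0)² = 17.24 mrem/h
Total = 104.8 + 0.1378 + 17.24 = 122.2 mrem/h.

122 mrem/h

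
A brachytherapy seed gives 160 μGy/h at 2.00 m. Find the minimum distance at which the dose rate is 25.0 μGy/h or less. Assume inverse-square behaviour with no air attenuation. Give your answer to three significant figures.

5.06 m

Using I₁d₁² = I₂d₂², d₂ = d₁·√(I₁/I₂).
I₁/I₂ = 160/25.0 = 6.400, so d₂ = 2.00 × √6.400 = 5.060 m.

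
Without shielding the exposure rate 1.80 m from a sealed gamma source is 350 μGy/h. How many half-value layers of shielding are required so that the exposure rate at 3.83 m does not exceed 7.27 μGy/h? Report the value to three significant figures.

3.41 half-value layers

At 3.83 m, distance alone gives (1.80/3.83)² = 0.2209, so 350 × 0.2209 = 77.31 μGy/h.
Further attenuation needed: 77.31/7.27 = 10.63.
n = log₂(10.63) = 3.410 half-value layers.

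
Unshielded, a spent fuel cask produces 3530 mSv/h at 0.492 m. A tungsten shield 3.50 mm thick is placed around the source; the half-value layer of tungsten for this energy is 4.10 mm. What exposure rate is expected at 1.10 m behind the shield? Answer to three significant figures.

391 mSv/h

Distance alone: 3530 × (0.492/1.10)² = 3530 × 0.2001 = 706.4 mSv/h.
Shield: 3.50/4.10 = 0.8537 half-value layers → attenuation 2^(−0.8537) = 0.5534.
Combined: 706.4 × 0.5534 = 390.9 mSv/h.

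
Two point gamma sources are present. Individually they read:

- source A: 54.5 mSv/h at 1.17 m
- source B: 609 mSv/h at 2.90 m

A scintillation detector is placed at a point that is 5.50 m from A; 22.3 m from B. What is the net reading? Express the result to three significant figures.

12.8 mSv/h

Each source contributes Iᵢ·(dᵢ/rᵢ)²; contributions add.
A: 54.5 × (1.17/5.50)² = 2.466 mSv/h
B: 609 × (2.90/22.3)² = 10.30 mSv/h
Total = 2.466 + 10.30 = 12.77 mSv/h.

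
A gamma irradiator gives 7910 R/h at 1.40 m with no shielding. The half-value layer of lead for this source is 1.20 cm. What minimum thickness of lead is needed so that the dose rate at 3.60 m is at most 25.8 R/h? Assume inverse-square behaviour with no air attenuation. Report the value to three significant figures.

6.64 cm

At 3.60 m, distance alone gives 7910 × (1.40/3.60)² = 7910 × 0.1512 = 1196 R/h.
Further attenuation needed: 1196/25.8 = 46.36.
n = log₂(46.36) = 5.535 half-value layers.
Thickness = 5.535 × 1.20 cm = 6.642 cm.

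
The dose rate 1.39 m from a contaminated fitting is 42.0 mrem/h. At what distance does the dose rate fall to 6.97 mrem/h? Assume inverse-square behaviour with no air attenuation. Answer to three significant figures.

Applying the 1/r² law, d₂ = d₁·√(I₁/I₂).
I₁/I₂ = 42.0/6.97 = 6.026, so d₂ = 1.39 × √6.026 = 3.412 m.

3.41 m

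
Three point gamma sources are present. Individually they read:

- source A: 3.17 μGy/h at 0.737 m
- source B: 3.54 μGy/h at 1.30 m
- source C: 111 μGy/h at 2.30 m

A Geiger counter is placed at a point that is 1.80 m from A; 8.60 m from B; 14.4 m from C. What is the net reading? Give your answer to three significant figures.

3.44 μGy/h

By superposition, sum each source's inverse-square contribution:
A: 3.17 × (0.737/1.80)² = 0.5314 μGy/h
B: 3.54 × (1.30/8.60)² = 0.08089 μGy/h
C: 111 × (2.30/14.4)² = 2.832 μGy/h
Total = 0.5314 + 0.08089 + 2.832 = 3.444 μGy/h.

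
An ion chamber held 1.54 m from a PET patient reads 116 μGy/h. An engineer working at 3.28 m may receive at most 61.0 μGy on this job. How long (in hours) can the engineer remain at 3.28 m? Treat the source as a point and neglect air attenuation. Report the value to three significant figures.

2.39 h

By the inverse-square law, rate at 3.28 m:
(1.54/3.28)² = 0.2204, so 116 × 0.2204 = 25.57 μGy/h.
Stay time = 61.0 μGy ÷ 25.57 μGy/h = 2.386 h.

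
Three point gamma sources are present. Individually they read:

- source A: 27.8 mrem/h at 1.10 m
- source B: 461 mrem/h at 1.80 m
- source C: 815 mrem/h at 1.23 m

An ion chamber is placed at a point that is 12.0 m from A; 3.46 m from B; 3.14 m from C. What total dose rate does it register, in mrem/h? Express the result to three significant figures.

250 mrem/h

Each source contributes Iᵢ·(dᵢ/rᵢ)²; contributions add.
A: 27.8 × (1.10/12.0)² = 0.2336 mrem/h
B: 461 × (1.80/3.46)² = 124.8 mrem/h
C: 815 × (1.23/3.14)² = 125.1 mrem/h
Total = 0.2336 + 124.8 + 125.1 = 250.1 mrem/h.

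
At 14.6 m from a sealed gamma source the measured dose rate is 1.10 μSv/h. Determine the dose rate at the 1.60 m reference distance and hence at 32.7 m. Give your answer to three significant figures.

91.6 μSv/h; 0.219 μSv/h

Intensity scales as (d₁/d₂)², so
At 1.60 m: (14.6/1.60)² = 83.27, so 1.10 × 83.27 = 91.60 μSv/h
At 32.7 m: (1.60/32.7)² = 0.002394, so 91.60 × 0.002394 = 0.2193 μSv/h.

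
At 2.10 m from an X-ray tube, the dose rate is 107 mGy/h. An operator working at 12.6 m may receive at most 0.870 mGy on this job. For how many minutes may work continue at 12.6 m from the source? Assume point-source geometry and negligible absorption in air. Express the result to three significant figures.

17.6 min

Since intensity falls as 1/r², rate at 12.6 m:
107 × (2.10/12.6)² = 107 × 0.02778 = 2.972 mGy/h.
Stay time = 0.870 mGy ÷ 2.972 mGy/h = 0.2927 h = 17.56 min.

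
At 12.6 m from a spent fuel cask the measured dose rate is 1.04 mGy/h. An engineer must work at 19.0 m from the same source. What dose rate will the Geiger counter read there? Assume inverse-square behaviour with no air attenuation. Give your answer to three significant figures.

0.457 mGy/h

By the inverse-square law, scaling from 12.6 m to 19.0 m:
1.04 × (12.6/19.0)² = 1.04 × 0.4398 = 0.4574 mGy/h.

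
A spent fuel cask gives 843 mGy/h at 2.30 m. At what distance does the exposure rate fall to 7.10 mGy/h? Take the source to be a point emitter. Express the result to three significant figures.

25.1 m

Applying the 1/r² law, d₂ = d₁·√(I₁/I₂).
I₁/I₂ = 843/7.10 = 118.7, so d₂ = 2.30 × √118.7 = 25.06 m.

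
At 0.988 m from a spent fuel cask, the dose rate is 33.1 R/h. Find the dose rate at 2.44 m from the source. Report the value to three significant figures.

5.43 R/h

Using I₁d₁² = I₂d₂², the rate at 2.44 m is
33.1 × (0.988/2.44)² = 33.1 × 0.1640 = 5.428 R/h.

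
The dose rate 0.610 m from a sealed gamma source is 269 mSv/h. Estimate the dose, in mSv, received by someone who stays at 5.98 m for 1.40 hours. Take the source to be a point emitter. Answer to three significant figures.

3.92 mSv

Applying the 1/r² law, rate at 5.98 m:
(0.610/5.98)² = 0.01041, so 269 × 0.01041 = 2.800 mSv/h.
Dose = rate × time = 2.800 mSv/h × 1.400 h = 3.920 mSv.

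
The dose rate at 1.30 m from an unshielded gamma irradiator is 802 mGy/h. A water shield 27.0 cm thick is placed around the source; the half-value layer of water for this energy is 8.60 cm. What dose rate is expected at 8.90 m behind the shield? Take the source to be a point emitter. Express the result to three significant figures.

1.94 mGy/h

Distance alone: (1.30/8.90)² = 0.02134, so 802 × 0.02134 = 17.11 mGy/h.
Shield: 27.0/8.60 = 3.140 half-value layers → attenuation 2^(−3.140) = 0.1134.
Combined: 17.11 × 0.1134 = 1.940 mGy/h.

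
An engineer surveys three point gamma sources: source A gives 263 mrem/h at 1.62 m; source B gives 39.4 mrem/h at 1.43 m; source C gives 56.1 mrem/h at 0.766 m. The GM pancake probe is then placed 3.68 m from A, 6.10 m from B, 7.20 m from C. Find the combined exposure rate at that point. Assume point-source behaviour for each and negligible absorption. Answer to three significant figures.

By superposition, sum each source's inverse-square contribution:
A: 263 × (1.62/3.68)² = 50.97 mrem/h
B: 39.4 × (1.43/6.10)² = 2.165 mrem/h
C: 56.1 × (0.766/7.20)² = 0.6350 mrem/h
Total = 50.97 + 2.165 + 0.6350 = 53.77 mrem/h.

53.8 mrem/h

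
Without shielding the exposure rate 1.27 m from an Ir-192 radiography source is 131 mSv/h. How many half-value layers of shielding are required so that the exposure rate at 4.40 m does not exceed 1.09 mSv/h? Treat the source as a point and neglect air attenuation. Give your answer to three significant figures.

At 4.40 m, distance alone gives (1.27/4.40)² = 0.08331, so 131 × 0.08331 = 10.91 mSv/h.
Further attenuation needed: 10.91/1.09 = 10.01.
n = log₂(10.01) = 3.323 half-value layers.

3.32 half-value layers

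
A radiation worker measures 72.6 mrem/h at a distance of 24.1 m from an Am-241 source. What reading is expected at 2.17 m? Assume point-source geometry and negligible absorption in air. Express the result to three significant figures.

Using I₁d₁² = I₂d₂², the rate at 2.17 m is
72.6 × (24.1/2.17)² = 72.6 × 123.3 = 8952 mrem/h.

8950 mrem/h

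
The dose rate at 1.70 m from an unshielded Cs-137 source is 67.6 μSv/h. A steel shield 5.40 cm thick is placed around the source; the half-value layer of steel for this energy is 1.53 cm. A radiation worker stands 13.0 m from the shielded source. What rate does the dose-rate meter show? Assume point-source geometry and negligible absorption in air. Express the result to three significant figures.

Distance alone: 67.6 × (1.70/13.0)² = 67.6 × 0.01710 = 1.156 μSv/h.
Shield: 5.40/1.53 = 3.529 half-value layers → attenuation 2^(−3.529) = 0.08663.
Combined: 1.156 × 0.08663 = 0.1001 μSv/h.

0.100 μSv/h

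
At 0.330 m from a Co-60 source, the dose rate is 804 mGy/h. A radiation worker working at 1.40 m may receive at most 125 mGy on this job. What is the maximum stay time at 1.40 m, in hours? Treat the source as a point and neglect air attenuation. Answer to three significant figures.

By the inverse-square law, rate at 1.40 m:
(0.330/1.40)² = 0.05556, so 804 × 0.05556 = 44.67 mGy/h.
Stay time = 125 mGy ÷ 44.67 mGy/h = 2.798 h.

2.80 h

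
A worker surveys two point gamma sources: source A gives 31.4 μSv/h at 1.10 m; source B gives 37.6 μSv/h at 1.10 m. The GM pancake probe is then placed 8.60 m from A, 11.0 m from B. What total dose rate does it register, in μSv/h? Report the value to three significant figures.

0.890 μSv/h

Each source contributes Iᵢ·(dᵢ/rᵢ)²; contributions add.
A: 31.4 × (1.10/8.60)² = 0.5137 μSv/h
B: 37.6 × (1.10/11.0)² = 0.3760 μSv/h
Total = 0.5137 + 0.3760 = 0.8897 μSv/h.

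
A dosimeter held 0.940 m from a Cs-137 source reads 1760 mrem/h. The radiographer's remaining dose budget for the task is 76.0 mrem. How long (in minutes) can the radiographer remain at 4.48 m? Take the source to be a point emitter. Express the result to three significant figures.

Since intensity falls as 1/r², rate at 4.48 m:
(0.940/4.48)² = 0.04403, so 1760 × 0.04403 = 77.49 mrem/h.
Stay time = 76.0 mrem ÷ 77.49 mrem/h = 0.9808 h = 58.85 min.

58.9 min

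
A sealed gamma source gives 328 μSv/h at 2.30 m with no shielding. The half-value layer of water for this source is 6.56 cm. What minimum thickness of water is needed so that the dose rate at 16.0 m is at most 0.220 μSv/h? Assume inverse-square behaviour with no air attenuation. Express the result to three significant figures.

At 16.0 m, distance alone gives (2.30/16.0)² = 0.02066, so 328 × 0.02066 = 6.776 μSv/h.
Further attenuation needed: 6.776/0.220 = 30.80.
n = log₂(30.80) = 4.945 half-value layers.
Thickness = 4.945 × 6.56 cm = 32.44 cm.

32.4 cm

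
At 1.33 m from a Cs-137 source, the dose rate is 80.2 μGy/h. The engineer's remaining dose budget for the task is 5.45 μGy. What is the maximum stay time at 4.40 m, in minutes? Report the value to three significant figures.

By the inverse-square law, rate at 4.40 m:
80.2 × (1.33/4.40)² = 80.2 × 0.09137 = 7.328 μGy/h.
Stay time = 5.45 μGy ÷ 7.328 μGy/h = 0.7437 h = 44.62 min.

44.6 min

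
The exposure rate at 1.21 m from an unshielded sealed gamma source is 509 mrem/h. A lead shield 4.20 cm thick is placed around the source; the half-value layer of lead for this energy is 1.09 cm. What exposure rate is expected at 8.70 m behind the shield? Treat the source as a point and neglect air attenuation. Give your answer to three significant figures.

0.681 mrem/h

Distance alone: 509 × (1.21/8.70)² = 509 × 0.01934 = 9.844 mrem/h.
Shield: 4.20/1.09 = 3.853 half-value layers → attenuation 2^(−3.853) = 0.06920.
Combined: 9.844 × 0.06920 = 0.6812 mrem/h.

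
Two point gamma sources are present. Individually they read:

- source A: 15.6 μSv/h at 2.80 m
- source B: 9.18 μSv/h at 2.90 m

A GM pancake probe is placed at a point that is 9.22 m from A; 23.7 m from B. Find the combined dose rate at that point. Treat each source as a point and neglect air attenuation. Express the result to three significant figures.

1.58 μSv/h

Each source contributes Iᵢ·(dᵢ/rᵢ)²; contributions add.
A: 15.6 × (2.80/9.22)² = 1.439 μSv/h
B: 9.18 × (2.90/23.7)² = 0.1374 μSv/h
Total = 1.439 + 0.1374 = 1.576 μSv/h.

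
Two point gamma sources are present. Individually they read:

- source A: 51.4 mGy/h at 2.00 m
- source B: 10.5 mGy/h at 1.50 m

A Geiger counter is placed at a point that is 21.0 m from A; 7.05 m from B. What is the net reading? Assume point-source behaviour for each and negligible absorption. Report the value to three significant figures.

Each source contributes Iᵢ·(dᵢ/rᵢ)²; contributions add.
A: 51.4 × (2.00/21.0)² = 0.4662 mGy/h
B: 10.5 × (1.50/7.05)² = 0.4753 mGy/h
Total = 0.4662 + 0.4753 = 0.9415 mGy/h.

0.942 mGy/h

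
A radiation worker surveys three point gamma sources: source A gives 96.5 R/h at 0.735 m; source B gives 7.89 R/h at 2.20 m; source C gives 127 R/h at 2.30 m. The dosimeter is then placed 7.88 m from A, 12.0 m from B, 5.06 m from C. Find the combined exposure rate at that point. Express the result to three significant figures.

By superposition, sum each source's inverse-square contribution:
A: 96.5 × (0.735/7.88)² = 0.8396 R/h
B: 7.89 × (2.20/12.0)² = 0.2652 R/h
C: 127 × (2.30/5.06)² = 26.24 R/h
Total = 0.8396 + 0.2652 + 26.24 = 27.34 R/h.

27.3 R/h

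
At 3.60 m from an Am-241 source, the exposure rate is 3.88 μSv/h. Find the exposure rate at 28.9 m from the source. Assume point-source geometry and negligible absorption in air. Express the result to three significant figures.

0.0602 μSv/h

By the inverse-square law, the rate at 28.9 m is
(3.60/28.9)² = 0.01552, so 3.88 × 0.01552 = 0.06022 μSv/h.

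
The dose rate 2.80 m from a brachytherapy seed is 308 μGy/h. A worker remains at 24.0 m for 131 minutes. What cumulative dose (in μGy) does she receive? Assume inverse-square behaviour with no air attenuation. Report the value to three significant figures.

9.15 μGy

Intensity scales as (d₁/d₂)², so rate at 24.0 m:
(2.80/24.0)² = 0.01361, so 308 × 0.01361 = 4.192 μGy/h.
Dose = rate × time = 4.192 μGy/h × 2.183 h = 9.151 μGy.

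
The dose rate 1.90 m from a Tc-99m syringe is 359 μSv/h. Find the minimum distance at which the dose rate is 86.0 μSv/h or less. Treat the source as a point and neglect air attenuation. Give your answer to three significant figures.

3.88 m

Using I₁d₁² = I₂d₂², d₂ = d₁·√(I₁/I₂).
I₁/I₂ = 359/86.0 = 4.174, so d₂ = 1.90 × √4.174 = 3.882 m.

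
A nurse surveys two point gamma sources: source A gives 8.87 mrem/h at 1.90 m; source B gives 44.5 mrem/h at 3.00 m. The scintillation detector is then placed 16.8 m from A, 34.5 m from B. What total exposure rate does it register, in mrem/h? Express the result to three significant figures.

Each source contributes Iᵢ·(dᵢ/rᵢ)²; contributions add.
A: 8.87 × (1.90/16.8)² = 0.1135 mrem/h
B: 44.5 × (3.00/34.5)² = 0.3365 mrem/h
Total = 0.1135 + 0.3365 = 0.4500 mrem/h.

0.450 mrem/h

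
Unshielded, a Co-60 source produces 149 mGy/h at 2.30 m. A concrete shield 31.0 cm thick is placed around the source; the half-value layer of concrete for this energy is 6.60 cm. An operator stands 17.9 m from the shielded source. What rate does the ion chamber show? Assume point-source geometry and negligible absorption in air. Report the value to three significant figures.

0.0948 mGy/h

Distance alone: 149 × (2.30/17.9)² = 149 × 0.01651 = 2.460 mGy/h.
Shield: 31.0/6.60 = 4.697 half-value layers → attenuation 2^(−4.697) = 0.03855.
Combined: 2.460 × 0.03855 = 0.09483 mGy/h.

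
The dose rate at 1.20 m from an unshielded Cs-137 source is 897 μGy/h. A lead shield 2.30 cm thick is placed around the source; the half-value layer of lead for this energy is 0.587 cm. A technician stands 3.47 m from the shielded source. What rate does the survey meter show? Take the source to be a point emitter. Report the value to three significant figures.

7.10 μGy/h

Distance alone: (1.20/3.47)² = 0.1196, so 897 × 0.1196 = 107.3 μGy/h.
Shield: 2.30/0.587 = 3.918 half-value layers → attenuation 2^(−3.918) = 0.06616.
Combined: 107.3 × 0.06616 = 7.099 μGy/h.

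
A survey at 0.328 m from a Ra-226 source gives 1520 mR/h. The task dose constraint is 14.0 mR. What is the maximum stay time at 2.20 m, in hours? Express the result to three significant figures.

Since intensity falls as 1/r², rate at 2.20 m:
1520 × (0.328/2.20)² = 1520 × 0.02223 = 33.79 mR/h.
Stay time = 14.0 mR ÷ 33.79 mR/h = 0.4143 h.

0.414 h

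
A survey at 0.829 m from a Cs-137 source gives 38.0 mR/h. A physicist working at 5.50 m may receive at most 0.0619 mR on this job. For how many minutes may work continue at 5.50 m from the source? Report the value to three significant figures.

4.30 min

Intensity scales as (d₁/d₂)², so rate at 5.50 m:
38.0 × (0.829/5.50)² = 38.0 × 0.02272 = 0.8634 mR/h.
Stay time = 0.0619 mR ÷ 0.8634 mR/h = 0.07169 h = 4.301 min.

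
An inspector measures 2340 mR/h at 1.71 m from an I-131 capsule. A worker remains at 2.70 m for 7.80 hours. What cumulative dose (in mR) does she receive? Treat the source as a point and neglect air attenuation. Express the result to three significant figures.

By the inverse-square law, rate at 2.70 m:
2340 × (1.71/2.70)² = 2340 × 0.4011 = 938.6 mR/h.
Dose = rate × time = 938.6 mR/h × 7.800 h = 7321 mR.

7320 mR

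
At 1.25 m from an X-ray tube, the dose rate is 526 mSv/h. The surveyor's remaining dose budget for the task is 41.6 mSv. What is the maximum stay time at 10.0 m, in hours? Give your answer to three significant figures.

Since intensity falls as 1/r², rate at 10.0 m:
526 × (1.25/10.0)² = 526 × 0.01562 = 8.216 mSv/h.
Stay time = 41.6 mSv ÷ 8.216 mSv/h = 5.063 h.

5.06 h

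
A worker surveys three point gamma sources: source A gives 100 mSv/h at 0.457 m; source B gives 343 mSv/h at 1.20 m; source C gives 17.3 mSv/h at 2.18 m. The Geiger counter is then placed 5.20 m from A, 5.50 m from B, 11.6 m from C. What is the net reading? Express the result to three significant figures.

By superposition, sum each source's inverse-square contribution:
A: 100 × (0.457/5.20)² = 0.7724 mSv/h
B: 343 × (1.20/5.50)² = 16.33 mSv/h
C: 17.3 × (2.18/11.6)² = 0.6110 mSv/h
Total = 0.7724 + 16.33 + 0.6110 = 17.71 mSv/h.

17.7 mSv/h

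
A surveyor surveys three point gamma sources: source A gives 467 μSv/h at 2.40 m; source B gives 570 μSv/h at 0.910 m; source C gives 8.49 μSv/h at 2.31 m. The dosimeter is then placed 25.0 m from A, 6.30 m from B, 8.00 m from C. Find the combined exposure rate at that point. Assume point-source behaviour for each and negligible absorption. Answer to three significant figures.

Each source contributes Iᵢ·(dᵢ/rᵢ)²; contributions add.
A: 467 × (2.40/25.0)² = 4.304 μSv/h
B: 570 × (0.910/6.30)² = 11.89 μSv/h
C: 8.49 × (2.31/8.00)² = 0.7079 μSv/h
Total = 4.304 + 11.89 + 0.7079 = 16.90 μSv/h.

16.9 μSv/h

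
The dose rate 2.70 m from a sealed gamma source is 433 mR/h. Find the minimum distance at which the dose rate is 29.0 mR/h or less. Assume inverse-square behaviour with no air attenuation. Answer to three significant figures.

10.4 m

Since intensity falls as 1/r², d₂ = d₁·√(I₁/I₂).
I₁/I₂ = 433/29.0 = 14.93, so d₂ = 2.70 × √14.93 = 10.43 m.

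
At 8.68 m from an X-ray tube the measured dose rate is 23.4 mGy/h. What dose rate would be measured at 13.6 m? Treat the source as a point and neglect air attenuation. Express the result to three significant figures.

9.53 mGy/h

Intensity scales as (d₁/d₂)², so scaling from 8.68 m to 13.6 m:
23.4 × (8.68/13.6)² = 23.4 × 0.4073 = 9.531 mGy/h.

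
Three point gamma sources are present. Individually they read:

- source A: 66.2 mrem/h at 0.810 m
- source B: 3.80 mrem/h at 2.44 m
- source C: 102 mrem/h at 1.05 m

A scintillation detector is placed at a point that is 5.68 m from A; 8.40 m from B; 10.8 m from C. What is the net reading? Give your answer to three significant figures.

By superposition, sum each source's inverse-square contribution:
A: 66.2 × (0.810/5.68)² = 1.346 mrem/h
B: 3.80 × (2.44/8.40)² = 0.3206 mrem/h
C: 102 × (1.05/10.8)² = 0.9641 mrem/h
Total = 1.346 + 0.3206 + 0.9641 = 2.631 mrem/h.

2.63 mrem/h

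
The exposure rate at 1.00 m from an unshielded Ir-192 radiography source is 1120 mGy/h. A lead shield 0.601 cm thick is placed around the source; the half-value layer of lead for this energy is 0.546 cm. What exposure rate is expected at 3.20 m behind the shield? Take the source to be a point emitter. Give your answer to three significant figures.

51.0 mGy/h

Distance alone: 1120 × (1.00/3.20)² = 1120 × 0.09766 = 109.4 mGy/h.
Shield: 0.601/0.546 = 1.101 half-value layers → attenuation 2^(−1.101) = 0.4662.
Combined: 109.4 × 0.4662 = 51.00 mGy/h.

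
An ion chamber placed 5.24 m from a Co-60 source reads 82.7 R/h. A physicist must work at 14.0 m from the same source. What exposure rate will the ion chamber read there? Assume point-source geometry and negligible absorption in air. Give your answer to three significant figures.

Using I₁d₁² = I₂d₂², scaling from 5.24 m to 14.0 m:
82.7 × (5.24/14.0)² = 82.7 × 0.1401 = 11.59 R/h.

11.6 R/h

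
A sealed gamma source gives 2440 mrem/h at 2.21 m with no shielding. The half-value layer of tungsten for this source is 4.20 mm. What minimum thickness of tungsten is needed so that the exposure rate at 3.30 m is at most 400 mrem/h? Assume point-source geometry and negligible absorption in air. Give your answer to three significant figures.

At 3.30 m, distance alone gives (2.21/3.30)² = 0.4485, so 2440 × 0.4485 = 1094 mrem/h.
Further attenuation needed: 1094/400 = 2.735.
n = log₂(2.735) = 1.452 half-value layers.
Thickness = 1.452 × 4.20 mm = 6.098 mm.

6.10 mm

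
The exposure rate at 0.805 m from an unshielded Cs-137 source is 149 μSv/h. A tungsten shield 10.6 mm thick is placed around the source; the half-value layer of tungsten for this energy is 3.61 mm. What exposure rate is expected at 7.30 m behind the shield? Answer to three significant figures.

Distance alone: 149 × (0.805/7.30)² = 149 × 0.01216 = 1.812 μSv/h.
Shield: 10.6/3.61 = 2.936 half-value layers → attenuation 2^(−2.936) = 0.1307.
Combined: 1.812 × 0.1307 = 0.2368 μSv/h.

0.237 μSv/h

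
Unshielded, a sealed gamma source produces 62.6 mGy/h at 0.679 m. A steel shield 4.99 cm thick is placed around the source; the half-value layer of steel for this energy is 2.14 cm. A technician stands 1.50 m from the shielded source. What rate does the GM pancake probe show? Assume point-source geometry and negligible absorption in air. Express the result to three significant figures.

Distance alone: 62.6 × (0.679/1.50)² = 62.6 × 0.2049 = 12.83 mGy/h.
Shield: 4.99/2.14 = 2.332 half-value layers → attenuation 2^(−2.332) = 0.1986.
Combined: 12.83 × 0.1986 = 2.548 mGy/h.

2.55 mGy/h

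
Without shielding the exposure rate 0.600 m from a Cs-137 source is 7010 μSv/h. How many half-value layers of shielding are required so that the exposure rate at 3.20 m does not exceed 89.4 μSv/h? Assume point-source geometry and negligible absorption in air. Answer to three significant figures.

1.46 half-value layers

At 3.20 m, distance alone gives 7010 × (0.600/3.20)² = 7010 × 0.03516 = 246.5 μSv/h.
Further attenuation needed: 246.5/89.4 = 2.757.
n = log₂(2.757) = 1.463 half-value layers.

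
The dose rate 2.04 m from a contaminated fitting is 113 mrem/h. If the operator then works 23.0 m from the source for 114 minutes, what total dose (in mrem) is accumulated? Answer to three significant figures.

Using I₁d₁² = I₂d₂², rate at 23.0 m:
(2.04/23.0)² = 0.007867, so 113 × 0.007867 = 0.8890 mrem/h.
Dose = rate × time = 0.8890 mrem/h × 1.900 h = 1.689 mrem.

1.69 mrem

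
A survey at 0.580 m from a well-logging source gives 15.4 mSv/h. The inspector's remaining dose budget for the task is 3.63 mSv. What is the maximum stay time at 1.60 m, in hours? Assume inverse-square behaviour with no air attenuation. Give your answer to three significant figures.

1.79 h

Applying the 1/r² law, rate at 1.60 m:
(0.580/1.60)² = 0.1314, so 15.4 × 0.1314 = 2.024 mSv/h.
Stay time = 3.63 mSv ÷ 2.024 mSv/h = 1.793 h.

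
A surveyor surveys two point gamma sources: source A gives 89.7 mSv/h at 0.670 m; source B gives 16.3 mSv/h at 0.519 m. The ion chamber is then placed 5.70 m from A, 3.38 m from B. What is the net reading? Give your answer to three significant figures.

1.62 mSv/h

Each source contributes Iᵢ·(dᵢ/rᵢ)²; contributions add.
A: 89.7 × (0.670/5.70)² = 1.239 mSv/h
B: 16.3 × (0.519/3.38)² = 0.3843 mSv/h
Total = 1.239 + 0.3843 = 1.623 mSv/h.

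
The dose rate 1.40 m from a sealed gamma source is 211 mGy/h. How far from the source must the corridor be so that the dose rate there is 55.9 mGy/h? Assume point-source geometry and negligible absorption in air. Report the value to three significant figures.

2.72 m

Applying the 1/r² law, d₂ = d₁·√(I₁/I₂).
I₁/I₂ = 211/55.9 = 3.775, so d₂ = 1.40 × √3.775 = 2.720 m.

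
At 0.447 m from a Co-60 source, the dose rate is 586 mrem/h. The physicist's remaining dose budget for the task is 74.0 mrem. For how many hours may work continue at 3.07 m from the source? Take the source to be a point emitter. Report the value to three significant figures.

Applying the 1/r² law, rate at 3.07 m:
586 × (0.447/3.07)² = 586 × 0.02120 = 12.42 mrem/h.
Stay time = 74.0 mrem ÷ 12.42 mrem/h = 5.958 h.

5.96 h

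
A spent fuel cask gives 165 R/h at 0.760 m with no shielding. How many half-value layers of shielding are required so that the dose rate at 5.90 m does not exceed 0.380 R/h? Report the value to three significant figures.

At 5.90 m, distance alone gives (0.760/5.90)² = 0.01659, so 165 × 0.01659 = 2.737 R/h.
Further attenuation needed: 2.737/0.380 = 7.203.
n = log₂(7.203) = 2.849 half-value layers.

2.85 half-value layers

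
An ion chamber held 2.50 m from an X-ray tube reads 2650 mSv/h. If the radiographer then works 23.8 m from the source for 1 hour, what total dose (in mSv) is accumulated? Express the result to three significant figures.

Intensity scales as (d₁/d₂)², so rate at 23.8 m:
2650 × (2.50/23.8)² = 2650 × 0.01103 = 29.23 mSv/h.
Dose = rate × time = 29.23 mSv/h × 1.000 h = 29.23 mSv.

29.2 mSv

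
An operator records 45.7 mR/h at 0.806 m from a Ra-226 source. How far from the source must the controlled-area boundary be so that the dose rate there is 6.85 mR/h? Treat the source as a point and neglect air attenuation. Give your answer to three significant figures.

Since intensity falls as 1/r², d₂ = d₁·√(I₁/I₂).
I₁/I₂ = 45.7/6.85 = 6.672, so d₂ = 0.806 × √6.672 = 2.082 m.

2.08 m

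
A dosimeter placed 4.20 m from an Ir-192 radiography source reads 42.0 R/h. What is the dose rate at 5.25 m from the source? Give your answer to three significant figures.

Since intensity falls as 1/r², scaling from 4.20 m to 5.25 m:
42.0 × (4.20/5.25)² = 42.0 × 0.6400 = 26.88 R/h.

26.9 R/h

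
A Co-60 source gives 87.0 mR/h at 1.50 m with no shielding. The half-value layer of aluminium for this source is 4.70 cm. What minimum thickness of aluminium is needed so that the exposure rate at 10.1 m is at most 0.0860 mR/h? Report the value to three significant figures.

At 10.1 m, distance alone gives 87.0 × (1.50/10.1)² = 87.0 × 0.02206 = 1.919 mR/h.
Further attenuation needed: 1.919/0.0860 = 22.31.
n = log₂(22.31) = 4.480 half-value layers.
Thickness = 4.480 × 4.70 cm = 21.06 cm.

21.1 cm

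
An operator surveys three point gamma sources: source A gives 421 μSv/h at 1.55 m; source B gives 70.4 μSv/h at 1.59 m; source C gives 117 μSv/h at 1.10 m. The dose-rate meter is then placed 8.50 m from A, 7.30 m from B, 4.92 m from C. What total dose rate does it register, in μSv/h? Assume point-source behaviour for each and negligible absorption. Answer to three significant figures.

23.2 μSv/h

Each source contributes Iᵢ·(dᵢ/rᵢ)²; contributions add.
A: 421 × (1.55/8.50)² = 14.00 μSv/h
B: 70.4 × (1.59/7.30)² = 3.340 μSv/h
C: 117 × (1.10/4.92)² = 5.848 μSv/h
Total = 14.00 + 3.340 + 5.848 = 23.19 μSv/h.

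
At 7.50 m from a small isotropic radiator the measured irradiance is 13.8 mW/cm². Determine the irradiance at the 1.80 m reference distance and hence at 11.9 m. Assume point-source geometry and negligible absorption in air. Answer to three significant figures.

240 mW/cm²; 5.48 mW/cm²

By the inverse-square law,
At 1.80 m: 13.8 × (7.50/1.80)² = 13.8 × 17.36 = 239.6 mW/cm²
At 11.9 m: (1.80/11.9)² = 0.02288, so 239.6 × 0.02288 = 5.482 mW/cm².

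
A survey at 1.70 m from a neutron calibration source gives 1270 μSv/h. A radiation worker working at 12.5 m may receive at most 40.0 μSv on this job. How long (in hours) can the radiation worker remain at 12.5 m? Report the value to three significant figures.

1.70 h

Using I₁d₁² = I₂d₂², rate at 12.5 m:
(1.70/12.5)² = 0.01850, so 1270 × 0.01850 = 23.49 μSv/h.
Stay time = 40.0 μSv ÷ 23.49 μSv/h = 1.703 h.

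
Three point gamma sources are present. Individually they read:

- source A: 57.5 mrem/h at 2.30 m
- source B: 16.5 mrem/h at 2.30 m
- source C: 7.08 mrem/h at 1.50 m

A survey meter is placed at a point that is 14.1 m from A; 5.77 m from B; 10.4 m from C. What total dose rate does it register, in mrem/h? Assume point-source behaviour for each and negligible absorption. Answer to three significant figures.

4.30 mrem/h

Each source contributes Iᵢ·(dᵢ/rᵢ)²; contributions add.
A: 57.5 × (2.30/14.1)² = 1.530 mrem/h
B: 16.5 × (2.30/5.77)² = 2.622 mrem/h
C: 7.08 × (1.50/10.4)² = 0.1473 mrem/h
Total = 1.530 + 2.622 + 0.1473 = 4.299 mrem/h.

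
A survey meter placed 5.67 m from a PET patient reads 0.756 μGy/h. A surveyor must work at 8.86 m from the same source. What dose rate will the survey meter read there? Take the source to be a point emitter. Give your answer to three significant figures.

Since intensity falls as 1/r², scaling from 5.67 m to 8.86 m:
0.756 × (5.67/8.86)² = 0.756 × 0.4095 = 0.3096 μGy/h.

0.310 μGy/h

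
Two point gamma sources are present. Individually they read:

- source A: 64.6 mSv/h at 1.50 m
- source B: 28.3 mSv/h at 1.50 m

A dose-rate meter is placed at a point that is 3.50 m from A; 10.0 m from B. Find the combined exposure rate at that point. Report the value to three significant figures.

12.5 mSv/h

By superposition, sum each source's inverse-square contribution:
A: 64.6 × (1.50/3.50)² = 11.87 mSv/h
B: 28.3 × (1.50/10.0)² = 0.6368 mSv/h
Total = 11.87 + 0.6368 = 12.51 mSv/h.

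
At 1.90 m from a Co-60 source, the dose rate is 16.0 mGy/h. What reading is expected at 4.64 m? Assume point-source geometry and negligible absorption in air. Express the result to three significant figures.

By the inverse-square law, the rate at 4.64 m is
16.0 × (1.90/4.64)² = 16.0 × 0.1677 = 2.683 mGy/h.

2.68 mGy/h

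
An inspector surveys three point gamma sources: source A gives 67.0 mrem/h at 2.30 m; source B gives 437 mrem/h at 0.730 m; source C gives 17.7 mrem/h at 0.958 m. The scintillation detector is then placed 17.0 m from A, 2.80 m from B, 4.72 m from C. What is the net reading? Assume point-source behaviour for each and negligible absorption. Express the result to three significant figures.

Each source contributes Iᵢ·(dᵢ/rᵢ)²; contributions add.
A: 67.0 × (2.30/17.0)² = 1.226 mrem/h
B: 437 × (0.730/2.80)² = 29.70 mrem/h
C: 17.7 × (0.958/4.72)² = 0.7292 mrem/h
Total = 1.226 + 29.70 + 0.7292 = 31.66 mrem/h.

31.7 mrem/h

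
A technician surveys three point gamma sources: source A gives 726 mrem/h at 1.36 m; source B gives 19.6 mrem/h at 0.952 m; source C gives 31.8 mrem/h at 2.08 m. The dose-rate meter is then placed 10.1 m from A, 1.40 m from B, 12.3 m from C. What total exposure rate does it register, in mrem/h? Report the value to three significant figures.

By superposition, sum each source's inverse-square contribution:
A: 726 × (1.36/10.1)² = 13.16 mrem/h
B: 19.6 × (0.952/1.40)² = 9.063 mrem/h
C: 31.8 × (2.08/12.3)² = 0.9094 mrem/h
Total = 13.16 + 9.063 + 0.9094 = 23.13 mrem/h.

23.1 mrem/h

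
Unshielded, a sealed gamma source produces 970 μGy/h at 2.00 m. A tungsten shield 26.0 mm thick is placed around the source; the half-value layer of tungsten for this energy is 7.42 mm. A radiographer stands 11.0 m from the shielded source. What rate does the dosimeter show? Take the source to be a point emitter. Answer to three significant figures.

2.83 μGy/h

Distance alone: (2.00/11.0)² = 0.03306, so 970 × 0.03306 = 32.07 μGy/h.
Shield: 26.0/7.42 = 3.504 half-value layers → attenuation 2^(−3.504) = 0.08814.
Combined: 32.07 × 0.08814 = 2.827 μGy/h.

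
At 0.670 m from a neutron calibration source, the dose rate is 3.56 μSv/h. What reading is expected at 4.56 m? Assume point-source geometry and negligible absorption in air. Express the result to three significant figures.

0.0769 μSv/h

Using I₁d₁² = I₂d₂², the rate at 4.56 m is
(0.670/4.56)² = 0.02159, so 3.56 × 0.02159 = 0.07686 μSv/h.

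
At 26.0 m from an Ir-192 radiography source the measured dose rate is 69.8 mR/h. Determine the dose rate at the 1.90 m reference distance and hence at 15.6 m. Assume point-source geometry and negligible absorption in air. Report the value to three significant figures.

By the inverse-square law,
At 1.90 m: (26.0/1.90)² = 187.3, so 69.8 × 187.3 = 13070 mR/h
At 15.6 m: 13070 × (1.90/15.6)² = 13070 × 0.01483 = 193.8 mR/h.

13100 mR/h; 194 mR/h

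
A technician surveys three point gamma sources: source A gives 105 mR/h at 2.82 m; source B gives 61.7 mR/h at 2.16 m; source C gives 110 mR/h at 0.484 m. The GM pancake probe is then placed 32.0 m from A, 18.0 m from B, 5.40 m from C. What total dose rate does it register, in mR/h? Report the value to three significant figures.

By superposition, sum each source's inverse-square contribution:
A: 105 × (2.82/32.0)² = 0.8154 mR/h
B: 61.7 × (2.16/18.0)² = 0.8885 mR/h
C: 110 × (0.484/5.40)² = 0.8837 mR/h
Total = 0.8154 + 0.8885 + 0.8837 = 2.588 mR/h.

2.59 mR/h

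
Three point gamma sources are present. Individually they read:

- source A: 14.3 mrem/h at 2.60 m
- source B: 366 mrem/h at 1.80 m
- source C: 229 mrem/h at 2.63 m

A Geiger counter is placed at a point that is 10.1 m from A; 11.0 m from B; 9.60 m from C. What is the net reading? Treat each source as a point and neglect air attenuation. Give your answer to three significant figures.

27.9 mrem/h

By superposition, sum each source's inverse-square contribution:
A: 14.3 × (2.60/10.1)² = 0.9476 mrem/h
B: 366 × (1.80/11.0)² = 9.800 mrem/h
C: 229 × (2.63/9.60)² = 17.19 mrem/h
Total = 0.9476 + 9.800 + 17.19 = 27.94 mrem/h.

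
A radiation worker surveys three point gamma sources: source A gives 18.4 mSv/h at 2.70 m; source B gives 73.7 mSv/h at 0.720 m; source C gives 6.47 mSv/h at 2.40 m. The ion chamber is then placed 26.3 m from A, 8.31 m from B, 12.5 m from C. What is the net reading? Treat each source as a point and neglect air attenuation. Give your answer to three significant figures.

Each source contributes Iᵢ·(dᵢ/rᵢ)²; contributions add.
A: 18.4 × (2.70/26.3)² = 0.1939 mSv/h
B: 73.7 × (0.720/8.31)² = 0.5533 mSv/h
C: 6.47 × (2.40/12.5)² = 0.2385 mSv/h
Total = 0.1939 + 0.5533 + 0.2385 = 0.9857 mSv/h.

0.986 mSv/h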